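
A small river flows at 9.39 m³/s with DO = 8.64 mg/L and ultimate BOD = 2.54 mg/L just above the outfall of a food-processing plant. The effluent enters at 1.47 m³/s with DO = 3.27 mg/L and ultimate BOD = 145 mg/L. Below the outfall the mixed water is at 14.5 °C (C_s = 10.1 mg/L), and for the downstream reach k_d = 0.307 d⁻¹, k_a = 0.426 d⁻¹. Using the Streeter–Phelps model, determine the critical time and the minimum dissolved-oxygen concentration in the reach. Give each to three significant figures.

Mixed DO = (9.39×8.64 + 1.47×3.27)/(9.39+1.47) = 85.94/10.86 = 7.913 mg/L.
Mixed L₀ = (9.39×2.54 + 1.47×145)/(10.86) = 237.0/10.86 = 21.82 mg/L.
Initial deficit D₀ = C_s − DO₀ = 10.1 − 7.913 = 2.187 mg/L.
t_c = (1/0.1190) ln[(0.426/0.307)(1 − 2.187×0.1190/(0.307×21.82))] = 8.403 × ln(1.334) = 2.420 d.
D_c = (0.307/0.426) × 21.82 × e^(−0.307×2.420) = 0.7207 × 21.82 × 0.4757 = 7.482 mg/L.
Minimum DO = 10.1 − 7.482 = 2.618 mg/L.

t_c ≈ 2.42 d; minimum DO ≈ 2.62 mg/L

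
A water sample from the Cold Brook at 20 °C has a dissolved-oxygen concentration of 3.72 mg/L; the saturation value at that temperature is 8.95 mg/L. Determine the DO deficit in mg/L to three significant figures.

D = C_s − C = 8.95 − 3.72 = 5.23 mg/L.

D ≈ 5.23 mg/L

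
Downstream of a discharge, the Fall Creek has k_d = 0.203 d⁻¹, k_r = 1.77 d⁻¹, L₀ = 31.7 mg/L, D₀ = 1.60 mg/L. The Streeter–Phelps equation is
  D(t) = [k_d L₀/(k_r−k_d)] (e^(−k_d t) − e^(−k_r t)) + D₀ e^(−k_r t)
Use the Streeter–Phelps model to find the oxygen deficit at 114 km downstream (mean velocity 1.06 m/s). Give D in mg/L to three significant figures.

D ≈ 2.91 mg/L

Travel time t = x/v = 114 km / (1.06 m/s) = 114000 m / 1.06 m/s = 107500 s = 1.245 d.
k_d L₀/(k_r−k_d) = 0.203×31.7/(1.77−0.203) = 6.435/1.567 = 4.107 mg/L.
e^(−k_d t) = e^(−0.203×1.245) = 0.7767; e^(−k_r t) = e^(−1.77×1.245) = 0.1104.
D = 4.107 × (0.7767 − 0.1104) + 1.60 × 0.1104 = 2.736 + 0.1767 = 2.913 mg/L.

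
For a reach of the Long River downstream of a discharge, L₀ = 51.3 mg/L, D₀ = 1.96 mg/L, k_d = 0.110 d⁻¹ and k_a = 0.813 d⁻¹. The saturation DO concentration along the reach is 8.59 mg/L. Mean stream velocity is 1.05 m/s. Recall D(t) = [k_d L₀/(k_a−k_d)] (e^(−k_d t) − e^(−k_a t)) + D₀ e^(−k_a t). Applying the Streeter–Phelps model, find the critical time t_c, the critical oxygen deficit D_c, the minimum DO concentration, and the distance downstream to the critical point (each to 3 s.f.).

t_c ≈ 2.45 d; D_c ≈ 5.30 mg/L; min DO ≈ 3.29 mg/L; x_c ≈ 222 km

With k_a/k_d = 7.391 and 1 − D₀(k_a−k_d)/(k_d L₀) = 0.7558,
t_c = ln(7.391 × 0.7558) / (0.813 − 0.110) = ln(5.586) / 0.7030 = 1.720/0.7030 = 2.447 d.
D_c = (k_d/k_a) L₀ e^(−k_d t_c) = (0.110/0.813) × 51.3 × e^(−0.110×2.447) = 0.1353 × 51.3 × 0.7640 = 5.303 mg/L.
Minimum DO = C_s − D_c = 8.59 − 5.303 = 3.287 mg/L.
x_c = v t_c = 1.05 m/s × 2.447 d × 86400 s/d = 222000 m ≈ 222 km.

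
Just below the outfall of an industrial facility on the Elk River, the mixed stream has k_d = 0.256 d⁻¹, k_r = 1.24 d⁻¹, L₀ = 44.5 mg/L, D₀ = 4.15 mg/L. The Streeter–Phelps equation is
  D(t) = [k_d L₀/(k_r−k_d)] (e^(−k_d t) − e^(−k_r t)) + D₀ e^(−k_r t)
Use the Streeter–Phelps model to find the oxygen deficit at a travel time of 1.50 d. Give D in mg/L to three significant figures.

k_d L₀/(k_r−k_d) = 0.256×44.5/(1.24−0.256) = 11.39/0.9840 = 11.58 mg/L.
e^(−k_d t) = e^(−0.256×1.500) = 0.6811; e^(−k_r t) = e^(−1.24×1.500) = 0.1557.
D = 11.58 × (0.6811 − 0.1557) + 4.15 × 0.1557 = 6.083 + 0.6460 = 6.729 mg/L.

D ≈ 6.73 mg/L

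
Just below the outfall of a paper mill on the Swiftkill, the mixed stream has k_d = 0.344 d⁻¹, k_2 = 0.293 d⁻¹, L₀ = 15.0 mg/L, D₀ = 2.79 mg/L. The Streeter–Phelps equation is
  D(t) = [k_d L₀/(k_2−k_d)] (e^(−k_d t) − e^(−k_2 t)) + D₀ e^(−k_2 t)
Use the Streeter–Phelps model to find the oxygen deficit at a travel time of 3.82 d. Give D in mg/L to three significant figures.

D ≈ 6.76 mg/L

k_d L₀/(k_2−k_d) = 0.344×15.0/(0.293−0.344) = 5.160/-0.05100 = -101.2 mg/L.
e^(−k_d t) = e^(−0.344×3.820) = 0.2687; e^(−k_2 t) = e^(−0.293×3.820) = 0.3265.
D = -101.2 × (0.2687 − 0.3265) + 2.79 × 0.3265 = 5.848 + 0.9110 = 6.759 mg/L.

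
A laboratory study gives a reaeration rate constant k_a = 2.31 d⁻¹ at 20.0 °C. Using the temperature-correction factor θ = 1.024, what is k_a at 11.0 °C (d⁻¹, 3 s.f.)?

k_a(T₂) = k_a(T₁) · θ^(T₂−T₁) = 2.31 × 1.024^(11.0−20.0)
= 2.31 × 1.024^-9.00 = 2.31 × 0.8078 = 1.866 d⁻¹.

k_a ≈ 1.87 d⁻¹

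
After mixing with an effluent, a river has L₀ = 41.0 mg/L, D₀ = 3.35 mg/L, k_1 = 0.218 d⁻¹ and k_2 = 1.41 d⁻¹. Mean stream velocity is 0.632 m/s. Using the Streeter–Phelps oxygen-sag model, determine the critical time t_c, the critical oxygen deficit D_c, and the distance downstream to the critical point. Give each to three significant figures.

t_c ≈ 1.07 d; D_c ≈ 5.02 mg/L; x_c ≈ 58.4 km

At the critical point dD/dt = 0, so k_1 L₀ e^(−k_1 t) = k_2 D. Substituting D(t) from the Streeter–Phelps equation and solving for t gives
t_c = ln[(k_2/k_1)(1 − D₀(k_2−k_1)/(k_1 L₀))] / (k_2−k_1).
Here k_2−k_1 = 1.192 d⁻¹ and 1 − D₀(k_2−k_1)/(k_1 L₀) = 1 − 3.35×1.192/(0.218×41.0) = 0.5532, so
t_c = ln(6.468 × 0.5532) / 1.192 = 1.275 / 1.192 = 1.070 d.
D_c = (k_1/k_2) L₀ e^(−k_1 t_c) = (0.218/1.41) × 41.0 × e^(−0.218×1.070) = 0.1546 × 41.0 × 0.7920 = 5.021 mg/L.
x_c = v t_c = 0.632 m/s × 1.070 d × 86400 s/d = 58400 m ≈ 58.4 km.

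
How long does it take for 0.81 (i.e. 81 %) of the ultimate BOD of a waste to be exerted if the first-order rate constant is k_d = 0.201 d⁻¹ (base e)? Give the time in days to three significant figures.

y/L₀ = 1 − e^(−k_d t) = 0.81 ⇒ e^(−k_d t) = 0.190
t = −ln(0.190) / 0.201 = 1.661 / 0.201 = 8.262 d.

t ≈ 8.26 d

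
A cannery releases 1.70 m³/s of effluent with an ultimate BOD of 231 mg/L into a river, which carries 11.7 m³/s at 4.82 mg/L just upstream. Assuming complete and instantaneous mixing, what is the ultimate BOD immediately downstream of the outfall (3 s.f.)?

33.5 mg/L

Flow-weighted mixing: C = (Q_r C_r + Q_w C_w)/(Q_r + Q_w)
= (11.7×4.82 + 1.70×231)/(11.7 + 1.70) = 449.1/13.40 = 33.51 mg/L.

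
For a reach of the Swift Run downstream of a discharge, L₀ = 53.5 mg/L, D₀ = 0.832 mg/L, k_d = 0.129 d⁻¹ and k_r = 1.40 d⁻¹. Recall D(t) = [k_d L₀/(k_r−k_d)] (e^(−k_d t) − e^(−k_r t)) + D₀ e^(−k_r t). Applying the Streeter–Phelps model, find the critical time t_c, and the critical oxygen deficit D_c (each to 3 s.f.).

t_c ≈ 1.75 d; D_c ≈ 3.94 mg/L

t_c = [1/(k_r−k_d)] ln[(k_r/k_d)(1 − D₀(k_r−k_d)/(k_d L₀))]
= [1/(1.40−0.129)] ln[(1.40/0.129)(1 − 0.832×1.271/(0.129×53.5))]
= (1/1.271) ln[10.85 × 0.8468] = 0.7868 × ln(9.190) = 0.7868 × 2.218 = 1.745 d.
L(t_c) = L₀ e^(−k_d t_c) = 53.5 × 0.7984 = 42.72 mg/L, and at the critical point k_r D_c = k_d L, so D_c = (0.129/1.40) × 42.72 = 3.936 mg/L.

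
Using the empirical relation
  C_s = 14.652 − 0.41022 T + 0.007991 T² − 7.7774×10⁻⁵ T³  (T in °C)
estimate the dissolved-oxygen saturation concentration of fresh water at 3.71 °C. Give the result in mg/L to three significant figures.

C_s ≈ 13.2 mg/L

C_s = 14.652 − 0.41022×3.71 + 0.007991×3.71² − 7.7774×10⁻⁵×3.71³ = 13.24 mg/L.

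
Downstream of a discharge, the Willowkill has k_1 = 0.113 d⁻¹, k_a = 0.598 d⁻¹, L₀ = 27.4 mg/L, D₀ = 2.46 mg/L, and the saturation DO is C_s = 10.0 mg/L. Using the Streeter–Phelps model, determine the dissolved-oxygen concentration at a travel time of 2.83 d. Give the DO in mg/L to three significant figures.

DO ≈ 6.09 mg/L

k_1 L₀/(k_a−k_1) = 0.113×27.4/(0.598−0.113) = 3.096/0.4850 = 6.384 mg/L.
e^(−k_1 t) = e^(−0.113×2.830) = 0.7263; e^(−k_a t) = e^(−0.598×2.830) = 0.1841.
D = 6.384 × (0.7263 − 0.1841) + 2.46 × 0.1841 = 3.461 + 0.4529 = 3.914 mg/L.
DO = C_s − D = 10.0 − 3.914 = 6.086 mg/L.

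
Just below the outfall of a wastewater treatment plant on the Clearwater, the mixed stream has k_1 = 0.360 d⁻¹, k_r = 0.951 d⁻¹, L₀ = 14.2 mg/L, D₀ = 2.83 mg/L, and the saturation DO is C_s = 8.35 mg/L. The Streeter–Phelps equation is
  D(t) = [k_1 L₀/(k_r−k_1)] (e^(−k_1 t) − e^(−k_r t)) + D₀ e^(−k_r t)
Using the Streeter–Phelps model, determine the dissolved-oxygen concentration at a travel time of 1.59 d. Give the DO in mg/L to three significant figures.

DO ≈ 4.75 mg/L

k_1 L₀/(k_r−k_1) = 0.360×14.2/(0.951−0.360) = 5.112/0.5910 = 8.650 mg/L.
e^(−k_1 t) = e^(−0.360×1.590) = 0.5642; e^(−k_r t) = e^(−0.951×1.590) = 0.2204.
D = 8.650 × (0.5642 − 0.2204) + 2.83 × 0.2204 = 2.973 + 0.6239 = 3.597 mg/L.
DO = C_s − D = 8.35 − 3.597 = 4.753 mg/L.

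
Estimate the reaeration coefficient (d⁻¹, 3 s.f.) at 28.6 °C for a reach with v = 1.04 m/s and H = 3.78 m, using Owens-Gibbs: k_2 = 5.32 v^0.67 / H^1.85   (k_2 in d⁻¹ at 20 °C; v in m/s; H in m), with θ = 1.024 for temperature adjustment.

k_2 ≈ 0.572 d⁻¹

k_2(20) = 5.32 × 1.04^0.67 / 3.78^1.85 = 5.32 × 1.027 / 11.70 = 0.4666 d⁻¹.
k_2(28.6) = 0.4666 × 1.024^(28.6−20) = 0.4666 × 1.226 = 0.5722 d⁻¹.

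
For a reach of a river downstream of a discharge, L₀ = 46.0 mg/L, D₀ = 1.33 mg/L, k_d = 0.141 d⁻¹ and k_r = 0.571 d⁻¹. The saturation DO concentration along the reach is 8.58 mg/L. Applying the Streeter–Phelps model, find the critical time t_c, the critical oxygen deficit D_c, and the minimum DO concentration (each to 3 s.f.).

At the critical point dD/dt = 0, so k_d L₀ e^(−k_d t) = k_r D. Substituting D(t) from the Streeter–Phelps equation and solving for t gives
t_c = ln[(k_r/k_d)(1 − D₀(k_r−k_d)/(k_d L₀))] / (k_r−k_d).
Here k_r−k_d = 0.4300 d⁻¹ and 1 − D₀(k_r−k_d)/(k_d L₀) = 1 − 1.33×0.4300/(0.141×46.0) = 0.9118, so
t_c = ln(4.050 × 0.9118) / 0.4300 = 1.306 / 0.4300 = 3.038 d.
L(t_c) = L₀ e^(−k_d t_c) = 46.0 × 0.6516 = 29.97 mg/L, and at the critical point k_r D_c = k_d L, so D_c = (0.141/0.571) × 29.97 = 7.401 mg/L.
Minimum DO = C_s − D_c = 8.58 − 7.401 = 1.179 mg/L.

t_c ≈ 3.04 d; D_c ≈ 7.40 mg/L; min DO ≈ 1.18 mg/L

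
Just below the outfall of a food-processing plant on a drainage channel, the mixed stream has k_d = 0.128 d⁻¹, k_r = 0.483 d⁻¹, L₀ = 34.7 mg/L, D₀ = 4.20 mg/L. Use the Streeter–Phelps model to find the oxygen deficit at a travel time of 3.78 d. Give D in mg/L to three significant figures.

k_d L₀/(k_r−k_d) = 0.128×34.7/(0.483−0.128) = 4.442/0.3550 = 12.51 mg/L.
e^(−k_d t) = e^(−0.128×3.780) = 0.6164; e^(−k_r t) = e^(−0.483×3.780) = 0.1611.
D = 12.51 × (0.6164 − 0.1611) + 4.20 × 0.1611 = 5.697 + 0.6766 = 6.373 mg/L.

D ≈ 6.37 mg/L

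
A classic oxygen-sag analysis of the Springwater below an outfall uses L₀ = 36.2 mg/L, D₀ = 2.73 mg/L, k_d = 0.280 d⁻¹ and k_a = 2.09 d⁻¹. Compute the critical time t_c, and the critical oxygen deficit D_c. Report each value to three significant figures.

t_c ≈ 0.741 d; D_c ≈ 3.94 mg/L

At the critical point dD/dt = 0, so k_d L₀ e^(−k_d t) = k_a D. Substituting D(t) from the Streeter–Phelps equation and solving for t gives
t_c = ln[(k_a/k_d)(1 − D₀(k_a−k_d)/(k_d L₀))] / (k_a−k_d).
Here k_a−k_d = 1.810 d⁻¹ and 1 − D₀(k_a−k_d)/(k_d L₀) = 1 − 2.73×1.810/(0.280×36.2) = 0.5125, so
t_c = ln(7.464 × 0.5125) / 1.810 = 1.342 / 1.810 = 0.7413 d.
L(t_c) = L₀ e^(−k_d t_c) = 36.2 × 0.8126 = 29.42 mg/L, and at the critical point k_a D_c = k_d L, so D_c = (0.280/2.09) × 29.42 = 3.941 mg/L.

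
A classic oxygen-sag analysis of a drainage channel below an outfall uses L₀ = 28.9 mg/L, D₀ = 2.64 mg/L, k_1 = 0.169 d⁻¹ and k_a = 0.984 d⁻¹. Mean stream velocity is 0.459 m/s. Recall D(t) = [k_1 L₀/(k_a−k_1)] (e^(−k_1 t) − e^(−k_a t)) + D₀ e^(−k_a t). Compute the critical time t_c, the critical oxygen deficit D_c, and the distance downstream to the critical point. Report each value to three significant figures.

t_c = [1/(k_a−k_1)] ln[(k_a/k_1)(1 − D₀(k_a−k_1)/(k_1 L₀))]
= [1/(0.984−0.169)] ln[(0.984/0.169)(1 − 2.64×0.8150/(0.169×28.9))]
= (1/0.8150) ln[5.822 × 0.5595] = 1.227 × ln(3.257) = 1.227 × 1.181 = 1.449 d.
L(t_c) = L₀ e^(−k_1 t_c) = 28.9 × 0.7828 = 22.62 mg/L, and at the critical point k_a D_c = k_1 L, so D_c = (0.169/0.984) × 22.62 = 3.885 mg/L.
x_c = v t_c = 0.459 m/s × 1.449 d × 86400 s/d = 57470 m ≈ 57.5 km.

t_c ≈ 1.45 d; D_c ≈ 3.89 mg/L; x_c ≈ 57.5 km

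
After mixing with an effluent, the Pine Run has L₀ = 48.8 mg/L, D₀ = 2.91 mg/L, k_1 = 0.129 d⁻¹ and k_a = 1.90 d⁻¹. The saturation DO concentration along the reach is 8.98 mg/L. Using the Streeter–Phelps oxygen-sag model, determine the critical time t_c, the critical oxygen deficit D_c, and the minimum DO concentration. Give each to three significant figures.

t_c = [1/(k_a−k_1)] ln[(k_a/k_1)(1 − D₀(k_a−k_1)/(k_1 L₀))]
= [1/(1.90−0.129)] ln[(1.90/0.129)(1 − 2.91×1.771/(0.129×48.8))]
= (1/1.771) ln[14.73 × 0.1813] = 0.5647 × ln(2.671) = 0.5647 × 0.9824 = 0.5547 d.
D_c = (k_1/k_a) L₀ e^(−k_1 t_c) = (0.129/1.90) × 48.8 × e^(−0.129×0.5547) = 0.06789 × 48.8 × 0.9309 = 3.084 mg/L.
Minimum DO = C_s − D_c = 8.98 − 3.084 = 5.896 mg/L.

t_c ≈ 0.555 d; D_c ≈ 3.08 mg/L; min DO ≈ 5.90 mg/L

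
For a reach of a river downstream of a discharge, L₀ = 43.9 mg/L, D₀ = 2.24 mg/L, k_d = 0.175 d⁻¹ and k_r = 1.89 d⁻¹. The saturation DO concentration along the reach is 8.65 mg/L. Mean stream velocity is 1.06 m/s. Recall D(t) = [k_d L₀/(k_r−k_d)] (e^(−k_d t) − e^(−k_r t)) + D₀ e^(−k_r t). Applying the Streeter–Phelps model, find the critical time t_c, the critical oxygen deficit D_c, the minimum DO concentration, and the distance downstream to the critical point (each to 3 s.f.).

At the critical point dD/dt = 0, so k_d L₀ e^(−k_d t) = k_r D. Substituting D(t) from the Streeter–Phelps equation and solving for t gives
t_c = ln[(k_r/k_d)(1 − D₀(k_r−k_d)/(k_d L₀))] / (k_r−k_d).
Here k_r−k_d = 1.715 d⁻¹ and 1 − D₀(k_r−k_d)/(k_d L₀) = 1 − 2.24×1.715/(0.175×43.9) = 0.5000, so
t_c = ln(10.80 × 0.5000) / 1.715 = 1.686 / 1.715 = 0.9833 d.
D_c = (k_d/k_r) L₀ e^(−k_d t_c) = (0.175/1.89) × 43.9 × e^(−0.175×0.9833) = 0.09259 × 43.9 × 0.8419 = 3.422 mg/L.
Minimum DO = C_s − D_c = 8.65 − 3.422 = 5.228 mg/L.
x_c = v t_c = 1.06 m/s × 0.9833 d × 86400 s/d = 90050 m ≈ 90.1 km.

t_c ≈ 0.983 d; D_c ≈ 3.42 mg/L; min DO ≈ 5.23 mg/L; x_c ≈ 90.1 km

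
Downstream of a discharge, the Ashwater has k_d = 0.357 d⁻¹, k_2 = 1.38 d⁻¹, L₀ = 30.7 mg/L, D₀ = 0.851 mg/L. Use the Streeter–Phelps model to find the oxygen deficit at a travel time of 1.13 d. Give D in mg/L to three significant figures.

D ≈ 5.08 mg/L

k_d L₀/(k_2−k_d) = 0.357×30.7/(1.38−0.357) = 10.96/1.023 = 10.71 mg/L.
e^(−k_d t) = e^(−0.357×1.130) = 0.6680; e^(−k_2 t) = e^(−1.38×1.130) = 0.2103.
D = 10.71 × (0.6680 − 0.2103) + 0.851 × 0.2103 = 4.904 + 0.1789 = 5.083 mg/L.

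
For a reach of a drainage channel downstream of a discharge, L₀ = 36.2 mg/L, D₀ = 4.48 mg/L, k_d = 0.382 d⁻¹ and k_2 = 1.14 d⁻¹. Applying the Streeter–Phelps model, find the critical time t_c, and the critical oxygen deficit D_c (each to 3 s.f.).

t_c ≈ 1.07 d; D_c ≈ 8.06 mg/L

With k_2/k_d = 2.984 and 1 − D₀(k_2−k_d)/(k_d L₀) = 0.7544,
t_c = ln(2.984 × 0.7544) / (1.14 − 0.382) = ln(2.251) / 0.7580 = 0.8116/0.7580 = 1.071 d.
L(t_c) = L₀ e^(−k_d t_c) = 36.2 × 0.6643 = 24.05 mg/L, and at the critical point k_2 D_c = k_d L, so D_c = (0.382/1.14) × 24.05 = 8.058 mg/L.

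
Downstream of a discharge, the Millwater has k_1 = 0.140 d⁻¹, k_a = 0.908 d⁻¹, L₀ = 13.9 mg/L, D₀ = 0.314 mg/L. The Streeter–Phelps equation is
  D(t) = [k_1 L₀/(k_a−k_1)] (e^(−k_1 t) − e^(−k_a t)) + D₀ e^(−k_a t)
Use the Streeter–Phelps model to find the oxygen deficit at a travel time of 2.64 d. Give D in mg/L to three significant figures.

k_1 L₀/(k_a−k_1) = 0.140×13.9/(0.908−0.140) = 1.946/0.7680 = 2.534 mg/L.
e^(−k_1 t) = e^(−0.140×2.640) = 0.6910; e^(−k_a t) = e^(−0.908×2.640) = 0.09098.
D = 2.534 × (0.6910 − 0.09098) + 0.314 × 0.09098 = 1.520 + 0.02857 = 1.549 mg/L.

D ≈ 1.55 mg/L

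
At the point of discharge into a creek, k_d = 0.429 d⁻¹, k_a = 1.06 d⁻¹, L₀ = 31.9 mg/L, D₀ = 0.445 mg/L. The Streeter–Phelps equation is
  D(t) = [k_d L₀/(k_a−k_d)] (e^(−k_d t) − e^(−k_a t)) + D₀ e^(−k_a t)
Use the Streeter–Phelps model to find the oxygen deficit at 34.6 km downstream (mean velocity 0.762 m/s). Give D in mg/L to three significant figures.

Travel time t = x/v = 34.6 km / (0.762 m/s) = 34600 m / 0.762 m/s = 45410 s = 0.5255 d.
k_d L₀/(k_a−k_d) = 0.429×31.9/(1.06−0.429) = 13.69/0.6310 = 21.69 mg/L.
e^(−k_d t) = e^(−0.429×0.5255) = 0.7982; e^(−k_a t) = e^(−1.06×0.5255) = 0.5729.
D = 21.69 × (0.7982 − 0.5729) + 0.445 × 0.5729 = 4.886 + 0.2549 = 5.141 mg/L.

D ≈ 5.14 mg/L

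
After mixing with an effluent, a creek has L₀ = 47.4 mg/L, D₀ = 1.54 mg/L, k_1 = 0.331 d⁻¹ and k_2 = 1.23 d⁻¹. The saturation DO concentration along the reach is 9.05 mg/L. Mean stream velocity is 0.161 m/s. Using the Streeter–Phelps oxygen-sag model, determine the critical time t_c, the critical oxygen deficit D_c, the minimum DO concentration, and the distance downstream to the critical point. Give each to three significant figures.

t_c ≈ 1.36 d; D_c ≈ 8.14 mg/L; min DO ≈ 0.911 mg/L; x_c ≈ 18.9 km

t_c = [1/(k_2−k_1)] ln[(k_2/k_1)(1 − D₀(k_2−k_1)/(k_1 L₀))]
= [1/(1.23−0.331)] ln[(1.23/0.331)(1 − 1.54×0.8990/(0.331×47.4))]
= (1/0.8990) ln[3.716 × 0.9118] = 1.112 × ln(3.388) = 1.112 × 1.220 = 1.357 d.
L(t_c) = L₀ e^(−k_1 t_c) = 47.4 × 0.6381 = 30.25 mg/L, and at the critical point k_2 D_c = k_1 L, so D_c = (0.331/1.23) × 30.25 = 8.139 mg/L.
Minimum DO = C_s − D_c = 9.05 − 8.139 = 0.9109 mg/L.
x_c = v t_c = 0.161 m/s × 1.357 d × 86400 s/d = 18880 m ≈ 18.9 km.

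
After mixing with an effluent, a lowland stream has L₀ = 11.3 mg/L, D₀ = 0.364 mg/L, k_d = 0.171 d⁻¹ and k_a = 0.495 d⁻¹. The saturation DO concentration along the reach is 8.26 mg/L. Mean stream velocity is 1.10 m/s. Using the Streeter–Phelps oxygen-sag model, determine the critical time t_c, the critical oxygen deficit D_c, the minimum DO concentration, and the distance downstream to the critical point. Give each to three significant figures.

t_c ≈ 3.09 d; D_c ≈ 2.30 mg/L; min DO ≈ 5.96 mg/L; x_c ≈ 293 km

With k_a/k_d = 2.895 and 1 − D₀(k_a−k_d)/(k_d L₀) = 0.9390,
t_c = ln(2.895 × 0.9390) / (0.495 − 0.171) = ln(2.718) / 0.3240 = 0.9999/0.3240 = 3.086 d.
D_c = (k_d/k_a) L₀ e^(−k_d t_c) = (0.171/0.495) × 11.3 × e^(−0.171×3.086) = 0.3455 × 11.3 × 0.5899 = 2.303 mg/L.
Minimum DO = C_s − D_c = 8.26 − 2.303 = 5.957 mg/L.
x_c = v t_c = 1.10 m/s × 3.086 d × 86400 s/d = 293300 m ≈ 293 km.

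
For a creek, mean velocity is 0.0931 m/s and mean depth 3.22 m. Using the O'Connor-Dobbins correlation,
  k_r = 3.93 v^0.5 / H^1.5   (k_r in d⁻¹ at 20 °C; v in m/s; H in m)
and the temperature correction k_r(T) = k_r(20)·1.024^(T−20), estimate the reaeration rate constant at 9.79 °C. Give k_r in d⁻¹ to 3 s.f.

k_r ≈ 0.163 d⁻¹

k_r(20) = 3.93 × 0.0931^0.5 / 3.22^1.5 = 3.93 × 0.3051 / 5.778 = 0.2075 d⁻¹.
k_r(9.79) = 0.2075 × 1.024^(9.79−20) = 0.2075 × 0.7849 = 0.1629 d⁻¹.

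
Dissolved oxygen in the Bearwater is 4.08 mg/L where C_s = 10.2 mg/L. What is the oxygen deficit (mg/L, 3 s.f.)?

D = C_s − C = 10.2 − 4.08 = 6.12 mg/L.

D ≈ 6.12 mg/L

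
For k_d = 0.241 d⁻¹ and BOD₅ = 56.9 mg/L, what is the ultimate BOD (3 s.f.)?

L₀ ≈ 81.2 mg/L

BOD₅ = L₀(1 − e^(−5k_d)) ⇒ L₀ = BOD₅ / (1 − e^(−5×0.241))
= 56.9 / (1 − 0.2997) = 56.9 / 0.7003 = 81.25 mg/L.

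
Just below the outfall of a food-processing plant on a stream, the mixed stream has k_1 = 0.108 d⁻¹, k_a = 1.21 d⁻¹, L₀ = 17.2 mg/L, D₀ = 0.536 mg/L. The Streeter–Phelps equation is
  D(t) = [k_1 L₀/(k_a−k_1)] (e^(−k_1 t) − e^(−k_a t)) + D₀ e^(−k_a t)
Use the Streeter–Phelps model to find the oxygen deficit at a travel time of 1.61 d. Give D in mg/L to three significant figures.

k_1 L₀/(k_a−k_1) = 0.108×17.2/(1.21−0.108) = 1.858/1.102 = 1.686 mg/L.
e^(−k_1 t) = e^(−0.108×1.610) = 0.8404; e^(−k_a t) = e^(−1.21×1.610) = 0.1425.
D = 1.686 × (0.8404 − 0.1425) + 0.536 × 0.1425 = 1.176 + 0.07640 = 1.253 mg/L.

D ≈ 1.25 mg/L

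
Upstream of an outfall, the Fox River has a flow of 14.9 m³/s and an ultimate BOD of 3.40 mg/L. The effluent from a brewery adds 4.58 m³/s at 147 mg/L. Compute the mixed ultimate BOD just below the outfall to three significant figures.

37.2 mg/L

Flow-weighted mixing: C = (Q_r C_r + Q_w C_w)/(Q_r + Q_w)
= (14.9×3.40 + 4.58×147)/(14.9 + 4.58) = 723.9/19.48 = 37.16 mg/L.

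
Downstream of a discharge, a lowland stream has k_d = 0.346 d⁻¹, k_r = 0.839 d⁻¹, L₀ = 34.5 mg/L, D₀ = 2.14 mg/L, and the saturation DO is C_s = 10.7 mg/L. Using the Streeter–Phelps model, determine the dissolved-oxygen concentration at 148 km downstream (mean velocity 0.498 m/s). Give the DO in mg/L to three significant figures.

Travel time t = x/v = 148 km / (0.498 m/s) = 148000 m / 0.498 m/s = 297200 s = 3.440 d.
k_d L₀/(k_r−k_d) = 0.346×34.5/(0.839−0.346) = 11.94/0.4930 = 24.21 mg/L.
e^(−k_d t) = e^(−0.346×3.440) = 0.3042; e^(−k_r t) = e^(−0.839×3.440) = 0.05580.
D = 24.21 × (0.3042 − 0.05580) + 2.14 × 0.05580 = 6.014 + 0.1194 = 6.133 mg/L.
DO = C_s − D = 10.7 − 6.133 = 4.567 mg/L.

DO ≈ 4.57 mg/L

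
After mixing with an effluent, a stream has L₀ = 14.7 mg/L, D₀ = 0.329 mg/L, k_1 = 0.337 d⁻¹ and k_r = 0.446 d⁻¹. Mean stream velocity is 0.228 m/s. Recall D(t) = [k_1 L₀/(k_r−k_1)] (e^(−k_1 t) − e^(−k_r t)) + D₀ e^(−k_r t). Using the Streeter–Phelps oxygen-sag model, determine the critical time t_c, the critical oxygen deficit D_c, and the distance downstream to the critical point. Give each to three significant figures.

At the critical point dD/dt = 0, so k_1 L₀ e^(−k_1 t) = k_r D. Substituting D(t) from the Streeter–Phelps equation and solving for t gives
t_c = ln[(k_r/k_1)(1 − D₀(k_r−k_1)/(k_1 L₀))] / (k_r−k_1).
Here k_r−k_1 = 0.1090 d⁻¹ and 1 − D₀(k_r−k_1)/(k_1 L₀) = 1 − 0.329×0.1090/(0.337×14.7) = 0.9928, so
t_c = ln(1.323 × 0.9928) / 0.1090 = 0.2730 / 0.1090 = 2.504 d.
D_c = (k_1/k_r) L₀ e^(−k_1 t_c) = (0.337/0.446) × 14.7 × e^(−0.337×2.504) = 0.7556 × 14.7 × 0.4300 = 4.776 mg/L.
x_c = v t_c = 0.228 m/s × 2.504 d × 86400 s/d = 49330 m ≈ 49.3 km.

t_c ≈ 2.50 d; D_c ≈ 4.78 mg/L; x_c ≈ 49.3 km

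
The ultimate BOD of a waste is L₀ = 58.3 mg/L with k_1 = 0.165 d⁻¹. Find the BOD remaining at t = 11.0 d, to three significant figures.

L ≈ 9.49 mg/L

L_t = L₀ e^(−k_1 t) = 58.3 × e^(−0.165×11.0) = 58.3 × 0.1628 = 9.493 mg/L.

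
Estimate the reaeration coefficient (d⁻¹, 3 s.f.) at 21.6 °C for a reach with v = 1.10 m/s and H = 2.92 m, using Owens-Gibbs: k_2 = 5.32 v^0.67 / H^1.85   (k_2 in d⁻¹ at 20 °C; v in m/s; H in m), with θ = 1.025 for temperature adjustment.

k_2(20) = 5.32 × 1.10^0.67 / 2.92^1.85 = 5.32 × 1.066 / 7.260 = 0.7811 d⁻¹.
k_2(21.6) = 0.7811 × 1.025^(21.6−20) = 0.7811 × 1.040 = 0.8125 d⁻¹.

k_2 ≈ 0.813 d⁻¹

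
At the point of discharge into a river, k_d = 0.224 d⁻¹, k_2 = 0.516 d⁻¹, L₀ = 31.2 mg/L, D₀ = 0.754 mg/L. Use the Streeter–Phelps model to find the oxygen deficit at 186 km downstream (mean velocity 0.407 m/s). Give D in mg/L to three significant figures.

Travel time t = x/v = 186 km / (0.407 m/s) = 186000 m / 0.407 m/s = 457000 s = 5.289 d.
k_d L₀/(k_2−k_d) = 0.224×31.2/(0.516−0.224) = 6.989/0.2920 = 23.93 mg/L.
e^(−k_d t) = e^(−0.224×5.289) = 0.3058; e^(−k_2 t) = e^(−0.516×5.289) = 0.06526.
D = 23.93 × (0.3058 − 0.06526) + 0.754 × 0.06526 = 5.757 + 0.04921 = 5.806 mg/L.

D ≈ 5.81 mg/L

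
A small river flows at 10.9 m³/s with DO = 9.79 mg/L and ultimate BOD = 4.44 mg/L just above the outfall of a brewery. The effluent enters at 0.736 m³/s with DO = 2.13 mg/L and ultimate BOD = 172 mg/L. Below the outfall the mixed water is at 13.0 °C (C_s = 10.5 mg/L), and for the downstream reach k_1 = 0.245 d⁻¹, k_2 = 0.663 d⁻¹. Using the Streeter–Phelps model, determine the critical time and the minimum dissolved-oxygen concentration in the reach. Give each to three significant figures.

Mixed DO = (10.9×9.79 + 0.736×2.13)/(10.9+0.736) = 108.3/11.64 = 9.305 mg/L.
Mixed L₀ = (10.9×4.44 + 0.736×172)/(11.64) = 175.0/11.64 = 15.04 mg/L.
Initial deficit D₀ = C_s − DO₀ = 10.5 − 9.305 = 1.195 mg/L.
t_c = (1/0.4180) ln[(0.663/0.245)(1 − 1.195×0.4180/(0.245×15.04))] = 2.392 × ln(2.339) = 2.033 d.
D_c = (0.245/0.663) × 15.04 × e^(−0.245×2.033) = 0.3695 × 15.04 × 0.6077 = 3.377 mg/L.
Minimum DO = 10.5 − 3.377 = 7.123 mg/L.

t_c ≈ 2.03 d; minimum DO ≈ 7.12 mg/L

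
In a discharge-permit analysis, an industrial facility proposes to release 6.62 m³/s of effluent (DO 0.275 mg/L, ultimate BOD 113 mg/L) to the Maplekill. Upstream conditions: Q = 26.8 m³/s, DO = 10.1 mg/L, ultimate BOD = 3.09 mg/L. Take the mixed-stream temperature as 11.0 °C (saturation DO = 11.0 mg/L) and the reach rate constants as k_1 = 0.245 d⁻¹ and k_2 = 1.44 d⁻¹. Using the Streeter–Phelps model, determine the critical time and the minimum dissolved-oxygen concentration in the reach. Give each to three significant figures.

Mixed DO = (26.8×10.1 + 6.62×0.275)/(26.8+6.62) = 272.5/33.42 = 8.154 mg/L.
Mixed L₀ = (26.8×3.09 + 6.62×113)/(33.42) = 830.9/33.42 = 24.86 mg/L.
Initial deficit D₀ = C_s − DO₀ = 11.0 − 8.154 = 2.846 mg/L.
t_c = (1/1.195) ln[(1.44/0.245)(1 − 2.846×1.195/(0.245×24.86))] = 0.8368 × ln(2.596) = 0.7982 d.
D_c = (0.245/1.44) × 24.86 × e^(−0.245×0.7982) = 0.1701 × 24.86 × 0.8224 = 3.479 mg/L.
Minimum DO = 11.0 − 3.479 = 7.521 mg/L.

t_c ≈ 0.798 d; minimum DO ≈ 7.52 mg/L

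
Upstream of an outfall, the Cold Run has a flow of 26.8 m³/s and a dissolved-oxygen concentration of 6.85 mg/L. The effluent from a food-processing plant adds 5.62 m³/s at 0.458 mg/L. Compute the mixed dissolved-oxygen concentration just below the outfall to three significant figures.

5.74 mg/L

Flow-weighted mixing: C = (Q_r C_r + Q_w C_w)/(Q_r + Q_w)
= (26.8×6.85 + 5.62×0.458)/(26.8 + 5.62) = 186.2/32.42 = 5.742 mg/L.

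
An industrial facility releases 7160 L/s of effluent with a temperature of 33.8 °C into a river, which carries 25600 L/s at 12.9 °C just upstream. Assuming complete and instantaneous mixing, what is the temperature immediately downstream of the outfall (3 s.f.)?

Flow-weighted mixing: C = (Q_r C_r + Q_w C_w)/(Q_r + Q_w)
= (25600×12.9 + 7160×33.8)/(25600 + 7160) = 572200/32760 = 17.47 °C.

17.5 °C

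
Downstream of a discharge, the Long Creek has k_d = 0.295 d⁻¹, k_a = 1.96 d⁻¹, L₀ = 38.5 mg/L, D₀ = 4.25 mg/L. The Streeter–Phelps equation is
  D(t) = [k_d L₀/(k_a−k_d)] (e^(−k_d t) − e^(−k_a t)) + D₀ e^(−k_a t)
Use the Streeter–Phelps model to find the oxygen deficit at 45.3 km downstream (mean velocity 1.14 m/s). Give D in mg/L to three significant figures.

D ≈ 4.91 mg/L

Travel time t = x/v = 45.3 km / (1.14 m/s) = 45300 m / 1.14 m/s = 39740 s = 0.4599 d.
k_d L₀/(k_a−k_d) = 0.295×38.5/(1.96−0.295) = 11.36/1.665 = 6.821 mg/L.
e^(−k_d t) = e^(−0.295×0.4599) = 0.8731; e^(−k_a t) = e^(−1.96×0.4599) = 0.4060.
D = 6.821 × (0.8731 − 0.4060) + 4.25 × 0.4060 = 3.187 + 1.725 = 4.912 mg/L.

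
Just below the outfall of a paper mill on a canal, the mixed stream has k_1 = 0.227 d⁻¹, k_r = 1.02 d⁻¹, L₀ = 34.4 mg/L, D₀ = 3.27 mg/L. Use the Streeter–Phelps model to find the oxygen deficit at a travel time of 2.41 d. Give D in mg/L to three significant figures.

D ≈ 5.14 mg/L

k_1 L₀/(k_r−k_1) = 0.227×34.4/(1.02−0.227) = 7.809/0.7930 = 9.847 mg/L.
e^(−k_1 t) = e^(−0.227×2.410) = 0.5786; e^(−k_r t) = e^(−1.02×2.410) = 0.08559.
D = 9.847 × (0.5786 − 0.08559) + 3.27 × 0.08559 = 4.855 + 0.2799 = 5.135 mg/L.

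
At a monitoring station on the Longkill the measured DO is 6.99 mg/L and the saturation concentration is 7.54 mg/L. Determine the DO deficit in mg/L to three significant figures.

D = C_s − C = 7.54 − 6.99 = 0.550 mg/L.

D ≈ 0.550 mg/L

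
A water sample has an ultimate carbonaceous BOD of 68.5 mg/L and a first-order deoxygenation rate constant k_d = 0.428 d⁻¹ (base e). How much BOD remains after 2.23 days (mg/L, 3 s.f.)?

L_t = L₀ e^(−k_d t) = 68.5 × e^(−0.428×2.23) = 68.5 × 0.3850 = 26.37 mg/L.

L ≈ 26.4 mg/L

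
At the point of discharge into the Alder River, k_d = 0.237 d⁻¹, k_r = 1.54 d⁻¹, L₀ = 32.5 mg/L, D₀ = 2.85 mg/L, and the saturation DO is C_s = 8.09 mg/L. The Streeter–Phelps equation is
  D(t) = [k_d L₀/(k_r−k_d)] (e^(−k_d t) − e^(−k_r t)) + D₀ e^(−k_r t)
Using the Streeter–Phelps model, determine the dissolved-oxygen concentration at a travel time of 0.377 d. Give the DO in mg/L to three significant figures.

DO ≈ 4.40 mg/L

k_d L₀/(k_r−k_d) = 0.237×32.5/(1.54−0.237) = 7.702/1.303 = 5.911 mg/L.
e^(−k_d t) = e^(−0.237×0.3770) = 0.9145; e^(−k_r t) = e^(−1.54×0.3770) = 0.5596.
D = 5.911 × (0.9145 − 0.5596) + 2.85 × 0.5596 = 2.098 + 1.595 = 3.693 mg/L.
DO = C_s − D = 8.09 − 3.693 = 4.397 mg/L.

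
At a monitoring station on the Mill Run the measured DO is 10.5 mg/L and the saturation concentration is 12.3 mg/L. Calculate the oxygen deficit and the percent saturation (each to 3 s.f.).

D ≈ 1.80 mg/L; 85.4 % saturation

D = C_s − C = 12.3 − 10.5 = 1.80 mg/L.
% saturation = 10.5/12.3 × 100 = 85.4 %.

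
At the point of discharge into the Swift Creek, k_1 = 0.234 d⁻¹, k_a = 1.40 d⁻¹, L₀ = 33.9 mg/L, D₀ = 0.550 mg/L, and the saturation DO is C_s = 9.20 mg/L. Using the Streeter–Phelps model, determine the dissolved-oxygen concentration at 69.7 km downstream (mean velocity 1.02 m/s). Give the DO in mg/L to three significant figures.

Travel time t = x/v = 69.7 km / (1.02 m/s) = 69700 m / 1.02 m/s = 68330 s = 0.7909 d.
k_1 L₀/(k_a−k_1) = 0.234×33.9/(1.40−0.234) = 7.933/1.166 = 6.803 mg/L.
e^(−k_1 t) = e^(−0.234×0.7909) = 0.8310; e^(−k_a t) = e^(−1.40×0.7909) = 0.3305.
D = 6.803 × (0.8310 − 0.3305) + 0.550 × 0.3305 = 3.406 + 0.1818 = 3.587 mg/L.
DO = C_s − D = 9.20 − 3.587 = 5.613 mg/L.

DO ≈ 5.61 mg/L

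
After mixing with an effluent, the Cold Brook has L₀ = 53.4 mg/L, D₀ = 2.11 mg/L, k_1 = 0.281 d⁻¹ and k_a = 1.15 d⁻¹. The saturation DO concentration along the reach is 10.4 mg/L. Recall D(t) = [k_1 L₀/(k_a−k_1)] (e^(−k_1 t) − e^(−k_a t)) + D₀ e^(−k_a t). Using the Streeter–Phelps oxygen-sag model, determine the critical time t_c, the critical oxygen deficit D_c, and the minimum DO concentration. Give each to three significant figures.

With k_a/k_1 = 4.093 and 1 − D₀(k_a−k_1)/(k_1 L₀) = 0.8778,
t_c = ln(4.093 × 0.8778) / (1.15 − 0.281) = ln(3.592) / 0.8690 = 1.279/0.8690 = 1.472 d.
D_c = (k_1/k_a) L₀ e^(−k_1 t_c) = (0.281/1.15) × 53.4 × e^(−0.281×1.472) = 0.2443 × 53.4 × 0.6613 = 8.629 mg/L.
Minimum DO = C_s − D_c = 10.4 − 8.629 = 1.771 mg/L.

t_c ≈ 1.47 d; D_c ≈ 8.63 mg/L; min DO ≈ 1.77 mg/L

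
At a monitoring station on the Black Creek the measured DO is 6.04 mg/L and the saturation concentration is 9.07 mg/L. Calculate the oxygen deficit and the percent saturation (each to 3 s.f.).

D ≈ 3.03 mg/L; 66.6 % saturation

D = C_s − C = 9.07 − 6.04 = 3.03 mg/L.
% saturation = 6.04/9.07 × 100 = 66.6 %.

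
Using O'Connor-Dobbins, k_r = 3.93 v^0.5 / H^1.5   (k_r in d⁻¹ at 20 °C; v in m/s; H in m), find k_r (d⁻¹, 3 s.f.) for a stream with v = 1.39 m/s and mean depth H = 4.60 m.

k_r = 3.93 × 1.39^0.5 / 4.60^1.5 = 3.93 × 1.179 / 9.866 = 0.4696 d⁻¹.

k_r ≈ 0.470 d⁻¹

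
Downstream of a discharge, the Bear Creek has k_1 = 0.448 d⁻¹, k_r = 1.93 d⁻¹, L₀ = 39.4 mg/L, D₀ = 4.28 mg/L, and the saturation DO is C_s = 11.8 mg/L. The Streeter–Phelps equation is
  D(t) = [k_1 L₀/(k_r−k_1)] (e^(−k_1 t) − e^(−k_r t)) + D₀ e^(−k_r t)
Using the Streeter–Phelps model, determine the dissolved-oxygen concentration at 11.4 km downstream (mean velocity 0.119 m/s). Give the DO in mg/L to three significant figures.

DO ≈ 5.45 mg/L

Travel time t = x/v = 11.4 km / (0.119 m/s) = 11400 m / 0.119 m/s = 95800 s = 1.109 d.
k_1 L₀/(k_r−k_1) = 0.448×39.4/(1.93−0.448) = 17.65/1.482 = 11.91 mg/L.
e^(−k_1 t) = e^(−0.448×1.109) = 0.6085; e^(−k_r t) = e^(−1.93×1.109) = 0.1177.
D = 11.91 × (0.6085 − 0.1177) + 4.28 × 0.1177 = 5.846 + 0.5036 = 6.350 mg/L.
DO = C_s − D = 11.8 − 6.350 = 5.450 mg/L.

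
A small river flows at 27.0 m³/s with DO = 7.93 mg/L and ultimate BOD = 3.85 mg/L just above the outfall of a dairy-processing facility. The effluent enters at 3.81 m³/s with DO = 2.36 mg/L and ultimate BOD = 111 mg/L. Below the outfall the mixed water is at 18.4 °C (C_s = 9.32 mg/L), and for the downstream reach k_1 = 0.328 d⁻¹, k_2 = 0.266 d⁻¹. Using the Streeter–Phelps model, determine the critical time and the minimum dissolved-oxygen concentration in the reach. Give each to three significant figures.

t_c ≈ 3.01 d; minimum DO ≈ 1.47 mg/L

Mixed DO = (27.0×7.93 + 3.81×2.36)/(27.0+3.81) = 223.1/30.81 = 7.241 mg/L.
Mixed L₀ = (27.0×3.85 + 3.81×111)/(30.81) = 526.9/30.81 = 17.10 mg/L.
Initial deficit D₀ = C_s − DO₀ = 9.32 − 7.241 = 2.079 mg/L.
t_c = (1/-0.06200) ln[(0.266/0.328)(1 − 2.079×-0.06200/(0.328×17.10))] = -16.13 × ln(0.8296) = 3.013 d.
D_c = (0.328/0.266) × 17.10 × e^(−0.328×3.013) = 1.233 × 17.10 × 0.3722 = 7.849 mg/L.
Minimum DO = 9.32 − 7.849 = 1.471 mg/L.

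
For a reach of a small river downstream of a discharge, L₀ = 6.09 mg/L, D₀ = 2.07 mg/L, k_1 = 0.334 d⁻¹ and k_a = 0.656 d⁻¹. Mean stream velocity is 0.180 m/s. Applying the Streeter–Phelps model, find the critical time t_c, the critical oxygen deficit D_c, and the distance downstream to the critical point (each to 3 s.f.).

t_c ≈ 0.863 d; D_c ≈ 2.32 mg/L; x_c ≈ 13.4 km

With k_a/k_1 = 1.964 and 1 − D₀(k_a−k_1)/(k_1 L₀) = 0.6723,
t_c = ln(1.964 × 0.6723) / (0.656 − 0.334) = ln(1.320) / 0.3220 = 0.2780/0.3220 = 0.8633 d.
D_c = (k_1/k_a) L₀ e^(−k_1 t_c) = (0.334/0.656) × 6.09 × e^(−0.334×0.8633) = 0.5091 × 6.09 × 0.7495 = 2.324 mg/L.
x_c = v t_c = 0.180 m/s × 0.8633 d × 86400 s/d = 13430 m ≈ 13.4 km.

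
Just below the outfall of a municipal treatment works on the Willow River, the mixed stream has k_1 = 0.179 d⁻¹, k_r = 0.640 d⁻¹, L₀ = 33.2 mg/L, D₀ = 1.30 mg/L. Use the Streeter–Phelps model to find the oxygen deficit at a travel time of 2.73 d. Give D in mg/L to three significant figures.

k_1 L₀/(k_r−k_1) = 0.179×33.2/(0.640−0.179) = 5.943/0.4610 = 12.89 mg/L.
e^(−k_1 t) = e^(−0.179×2.730) = 0.6134; e^(−k_r t) = e^(−0.640×2.730) = 0.1743.
D = 12.89 × (0.6134 − 0.1743) + 1.30 × 0.1743 = 5.662 + 0.2265 = 5.888 mg/L.

D ≈ 5.89 mg/L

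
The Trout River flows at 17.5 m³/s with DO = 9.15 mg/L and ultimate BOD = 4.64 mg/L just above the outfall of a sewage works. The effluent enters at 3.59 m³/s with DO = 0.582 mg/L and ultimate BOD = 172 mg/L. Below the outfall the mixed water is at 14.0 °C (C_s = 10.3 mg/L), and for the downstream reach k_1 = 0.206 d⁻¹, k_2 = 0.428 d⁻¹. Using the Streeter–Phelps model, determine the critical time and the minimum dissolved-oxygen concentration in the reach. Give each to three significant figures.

t_c ≈ 2.89 d; minimum DO ≈ 1.52 mg/L

Mixed DO = (17.5×9.15 + 3.59×0.582)/(17.5+3.59) = 162.2/21.09 = 7.692 mg/L.
Mixed L₀ = (17.5×4.64 + 3.59×172)/(21.09) = 698.7/21.09 = 33.13 mg/L.
Initial deficit D₀ = C_s − DO₀ = 10.3 − 7.692 = 2.608 mg/L.
t_c = (1/0.2220) ln[(0.428/0.206)(1 − 2.608×0.2220/(0.206×33.13))] = 4.505 × ln(1.901) = 2.894 d.
D_c = (0.206/0.428) × 33.13 × e^(−0.206×2.894) = 0.4813 × 33.13 × 0.5509 = 8.784 mg/L.
Minimum DO = 10.3 − 8.784 = 1.516 mg/L.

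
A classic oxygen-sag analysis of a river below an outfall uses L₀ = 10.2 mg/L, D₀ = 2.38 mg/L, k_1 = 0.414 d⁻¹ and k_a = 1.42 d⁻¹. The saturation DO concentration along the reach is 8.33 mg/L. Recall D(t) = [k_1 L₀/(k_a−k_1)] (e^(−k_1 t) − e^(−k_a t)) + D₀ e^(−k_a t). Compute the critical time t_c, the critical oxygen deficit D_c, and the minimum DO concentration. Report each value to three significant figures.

At the critical point dD/dt = 0, so k_1 L₀ e^(−k_1 t) = k_a D. Substituting D(t) from the Streeter–Phelps equation and solving for t gives
t_c = ln[(k_a/k_1)(1 − D₀(k_a−k_1)/(k_1 L₀))] / (k_a−k_1).
Here k_a−k_1 = 1.006 d⁻¹ and 1 − D₀(k_a−k_1)/(k_1 L₀) = 1 − 2.38×1.006/(0.414×10.2) = 0.4330, so
t_c = ln(3.430 × 0.4330) / 1.006 = 0.3956 / 1.006 = 0.3932 d.
D_c = (k_1/k_a) L₀ e^(−k_1 t_c) = (0.414/1.42) × 10.2 × e^(−0.414×0.3932) = 0.2915 × 10.2 × 0.8498 = 2.527 mg/L.
Minimum DO = C_s − D_c = 8.33 − 2.527 = 5.803 mg/L.

t_c ≈ 0.393 d; D_c ≈ 2.53 mg/L; min DO ≈ 5.80 mg/L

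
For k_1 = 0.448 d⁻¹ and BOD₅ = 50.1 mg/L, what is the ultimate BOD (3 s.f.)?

BOD₅ = L₀(1 − e^(−5k_1)) ⇒ L₀ = BOD₅ / (1 − e^(−5×0.448))
= 50.1 / (1 − 0.1065) = 50.1 / 0.8935 = 56.07 mg/L.

L₀ ≈ 56.1 mg/L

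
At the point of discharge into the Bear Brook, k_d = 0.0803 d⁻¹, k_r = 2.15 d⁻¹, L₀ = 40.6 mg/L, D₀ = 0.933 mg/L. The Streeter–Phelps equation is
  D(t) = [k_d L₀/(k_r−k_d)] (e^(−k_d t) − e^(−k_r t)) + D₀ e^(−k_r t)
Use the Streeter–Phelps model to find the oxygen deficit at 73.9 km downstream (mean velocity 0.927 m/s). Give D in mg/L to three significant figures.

D ≈ 1.37 mg/L

Travel time t = x/v = 73.9 km / (0.927 m/s) = 73900 m / 0.927 m/s = 79720 s = 0.9227 d.
k_d L₀/(k_r−k_d) = 0.0803×40.6/(2.15−0.0803) = 3.260/2.070 = 1.575 mg/L.
e^(−k_d t) = e^(−0.0803×0.9227) = 0.9286; e^(−k_r t) = e^(−2.15×0.9227) = 0.1376.
D = 1.575 × (0.9286 − 0.1376) + 0.933 × 0.1376 = 1.246 + 0.1283 = 1.374 mg/L.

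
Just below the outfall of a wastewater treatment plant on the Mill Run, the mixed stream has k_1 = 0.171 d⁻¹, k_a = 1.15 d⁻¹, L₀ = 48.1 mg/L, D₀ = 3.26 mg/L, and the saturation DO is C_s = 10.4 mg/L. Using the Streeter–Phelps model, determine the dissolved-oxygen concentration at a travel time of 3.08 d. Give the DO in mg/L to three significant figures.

k_1 L₀/(k_a−k_1) = 0.171×48.1/(1.15−0.171) = 8.225/0.9790 = 8.402 mg/L.
e^(−k_1 t) = e^(−0.171×3.080) = 0.5906; e^(−k_a t) = e^(−1.15×3.080) = 0.02896.
D = 8.402 × (0.5906 − 0.02896) + 3.26 × 0.02896 = 4.718 + 0.09439 = 4.813 mg/L.
DO = C_s − D = 10.4 − 4.813 = 5.587 mg/L.

DO ≈ 5.59 mg/L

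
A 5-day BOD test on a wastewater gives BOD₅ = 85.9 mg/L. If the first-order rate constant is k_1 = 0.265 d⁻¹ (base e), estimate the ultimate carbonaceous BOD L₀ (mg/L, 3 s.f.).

BOD₅ = L₀(1 − e^(−5k_1)) ⇒ L₀ = BOD₅ / (1 − e^(−5×0.265))
= 85.9 / (1 − 0.2658) = 85.9 / 0.7342 = 117.0 mg/L.

L₀ ≈ 117 mg/L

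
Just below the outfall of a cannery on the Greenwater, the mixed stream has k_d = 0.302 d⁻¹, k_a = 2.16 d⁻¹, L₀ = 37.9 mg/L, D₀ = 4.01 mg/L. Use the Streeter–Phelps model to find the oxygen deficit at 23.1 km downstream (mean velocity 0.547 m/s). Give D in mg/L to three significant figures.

D ≈ 4.57 mg/L

Travel time t = x/v = 23.1 km / (0.547 m/s) = 23100 m / 0.547 m/s = 42230 s = 0.4888 d.
k_d L₀/(k_a−k_d) = 0.302×37.9/(2.16−0.302) = 11.45/1.858 = 6.160 mg/L.
e^(−k_d t) = e^(−0.302×0.4888) = 0.8628; e^(−k_a t) = e^(−2.16×0.4888) = 0.3479.
D = 6.160 × (0.8628 − 0.3479) + 4.01 × 0.3479 = 3.172 + 1.395 = 4.567 mg/L.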